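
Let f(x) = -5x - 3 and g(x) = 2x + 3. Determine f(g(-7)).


g(-7) = -11
f(-11) = 52

52


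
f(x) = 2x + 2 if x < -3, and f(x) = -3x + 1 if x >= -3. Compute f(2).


2 satisfies x >= -3
f(2) = -5

-5


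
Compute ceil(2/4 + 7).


8


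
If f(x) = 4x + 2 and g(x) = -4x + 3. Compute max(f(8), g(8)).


f(8) = 34
g(8) = -29
max = 34

34


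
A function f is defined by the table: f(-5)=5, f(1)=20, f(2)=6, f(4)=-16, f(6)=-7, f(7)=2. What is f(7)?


Reading from the table at x = 7

2


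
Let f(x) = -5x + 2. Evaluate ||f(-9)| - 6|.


41


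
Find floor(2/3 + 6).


2/3 = 0.6667
0.6667 + 6 = 6.6667
floor(6.6667) = 6

6


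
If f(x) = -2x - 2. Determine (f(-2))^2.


f(-2) = 2
(2)^2 = 4

4


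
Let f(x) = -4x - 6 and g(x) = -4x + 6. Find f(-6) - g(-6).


-12


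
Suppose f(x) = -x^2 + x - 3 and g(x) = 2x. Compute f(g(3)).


g(3) = 6
f(6) = (-1)*(6)^2 + 1*(6) - 3 = -33

-33


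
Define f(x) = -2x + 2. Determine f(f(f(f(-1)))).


f(-1) = 4
f(4) = -6
f(-6) = 14
f(14) = -26

-26


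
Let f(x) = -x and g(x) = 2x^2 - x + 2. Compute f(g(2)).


g(2) = 8
f(8) = -8

-8


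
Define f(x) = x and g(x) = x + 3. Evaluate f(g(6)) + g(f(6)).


18


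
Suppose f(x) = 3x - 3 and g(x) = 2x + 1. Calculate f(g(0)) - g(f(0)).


f(g(0)) = 0
g(f(0)) = -5
Difference = 5

5


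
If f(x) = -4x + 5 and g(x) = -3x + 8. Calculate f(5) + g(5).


f(5) = -15
g(5) = -7
Sum = -22

-22


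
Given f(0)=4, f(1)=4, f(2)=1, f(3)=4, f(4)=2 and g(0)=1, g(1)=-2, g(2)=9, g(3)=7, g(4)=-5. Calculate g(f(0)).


f(0) = 4
g(4) = -5

-5


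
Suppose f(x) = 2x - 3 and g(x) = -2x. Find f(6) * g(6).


f(6) = 9
g(6) = -12
Product = -108

-108


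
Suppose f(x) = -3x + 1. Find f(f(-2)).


f(-2) = 7
f(7) = -20

-20


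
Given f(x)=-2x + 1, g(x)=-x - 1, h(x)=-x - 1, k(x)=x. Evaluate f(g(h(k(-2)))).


k(-2) = -2
h(-2) = 1
g(1) = -2
f(-2) = 5

5


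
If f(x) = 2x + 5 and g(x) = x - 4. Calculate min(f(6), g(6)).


f(6) = 17
g(6) = 2
min = 2

2


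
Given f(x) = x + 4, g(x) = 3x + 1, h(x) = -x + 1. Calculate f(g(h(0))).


h(0) = 1
g(1) = 4
f(4) = 8

8


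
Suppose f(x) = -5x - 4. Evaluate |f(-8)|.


f(-8) = 36
|36| = 36

36


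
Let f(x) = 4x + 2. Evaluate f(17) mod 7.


f(17) = 70
70 mod 7 = 0

0


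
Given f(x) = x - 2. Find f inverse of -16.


Solve x - 2 = -16
x = (-16 + 2) / 1 = -14

-14


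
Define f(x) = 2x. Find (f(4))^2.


64


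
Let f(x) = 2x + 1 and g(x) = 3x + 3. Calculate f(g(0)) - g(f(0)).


f(g(0)) = 7
g(f(0)) = 6
Difference = 1

1


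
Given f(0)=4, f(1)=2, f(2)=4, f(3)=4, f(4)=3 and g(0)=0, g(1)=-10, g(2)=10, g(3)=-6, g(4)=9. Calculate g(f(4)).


f(4) = 3
g(3) = -6

-6


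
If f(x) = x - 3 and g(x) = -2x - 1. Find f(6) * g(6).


f(6) = 3
g(6) = -13
Product = -39

-39


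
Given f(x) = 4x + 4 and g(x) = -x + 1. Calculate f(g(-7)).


36


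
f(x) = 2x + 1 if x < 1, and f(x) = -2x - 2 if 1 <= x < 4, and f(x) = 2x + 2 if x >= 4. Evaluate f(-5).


-5 satisfies x < 1
f(-5) = -9

-9


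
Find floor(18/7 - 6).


-4


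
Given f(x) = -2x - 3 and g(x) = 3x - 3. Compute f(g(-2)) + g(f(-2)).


f(g(-2)) = 15
g(f(-2)) = 0
Sum = 15

15


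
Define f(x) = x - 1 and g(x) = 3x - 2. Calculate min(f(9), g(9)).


f(9) = 8
g(9) = 25
min = 8

8


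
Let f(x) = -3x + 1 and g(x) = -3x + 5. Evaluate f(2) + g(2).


-6


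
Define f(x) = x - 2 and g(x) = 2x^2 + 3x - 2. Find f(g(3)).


g(3) = 25
f(25) = 23

23


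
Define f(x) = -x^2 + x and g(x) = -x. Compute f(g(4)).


-20


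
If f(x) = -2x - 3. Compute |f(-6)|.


f(-6) = 9
|9| = 9

9


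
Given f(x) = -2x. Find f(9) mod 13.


f(9) = -18
-18 mod 13 = 8

8


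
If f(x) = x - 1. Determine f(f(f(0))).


-3


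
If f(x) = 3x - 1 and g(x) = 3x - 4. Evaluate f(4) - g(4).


f(4) = 11
g(4) = 8
Difference = 3

3


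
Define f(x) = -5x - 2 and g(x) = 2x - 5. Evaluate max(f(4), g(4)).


f(4) = -22
g(4) = 3
max = 3

3


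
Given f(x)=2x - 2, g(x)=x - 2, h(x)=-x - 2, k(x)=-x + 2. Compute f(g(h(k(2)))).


-10


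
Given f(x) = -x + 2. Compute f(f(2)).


f(2) = 0
f(0) = 2

2


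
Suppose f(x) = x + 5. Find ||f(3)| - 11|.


3


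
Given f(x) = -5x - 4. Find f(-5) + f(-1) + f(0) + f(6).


f(-5) = 21
f(-1) = 1
f(0) = -4
f(6) = -34
Sum = -16

-16


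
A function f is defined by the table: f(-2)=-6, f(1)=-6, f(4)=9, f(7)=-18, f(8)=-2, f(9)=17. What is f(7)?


Reading from the table at x = 7

-18


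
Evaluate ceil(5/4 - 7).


5/4 = 1.25
1.25 - 7 = -5.75
ceil(-5.75) = -5

-5


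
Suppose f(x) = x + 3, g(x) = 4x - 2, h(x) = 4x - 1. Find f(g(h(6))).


h(6) = 23
g(23) = 90
f(90) = 93

93


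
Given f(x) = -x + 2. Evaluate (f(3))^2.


f(3) = -1
(-1)^2 = 1

1


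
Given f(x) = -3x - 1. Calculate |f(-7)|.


f(-7) = 20
|20| = 20

20


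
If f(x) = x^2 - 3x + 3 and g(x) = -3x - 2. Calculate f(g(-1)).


1


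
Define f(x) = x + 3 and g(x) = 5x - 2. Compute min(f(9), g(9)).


f(9) = 12
g(9) = 43
min = 12

12


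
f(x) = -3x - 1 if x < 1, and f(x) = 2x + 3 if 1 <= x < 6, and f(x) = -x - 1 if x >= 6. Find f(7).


-8


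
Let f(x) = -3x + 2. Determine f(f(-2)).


f(-2) = 8
f(8) = -22

-22


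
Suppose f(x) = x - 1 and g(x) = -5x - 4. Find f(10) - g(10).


f(10) = 9
g(10) = -54
Difference = 63

63


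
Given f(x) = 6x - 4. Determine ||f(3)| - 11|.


f(3) = 14
|14| = 14
|14 - 11| = 3

3


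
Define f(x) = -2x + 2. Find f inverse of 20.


Solve -2x + 2 = 20
x = (20 - 2) / (-2) = -9

-9


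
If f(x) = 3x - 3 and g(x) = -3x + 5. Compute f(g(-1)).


g(-1) = 8
f(8) = 21

21


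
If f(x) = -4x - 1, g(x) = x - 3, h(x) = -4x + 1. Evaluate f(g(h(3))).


h(3) = -11
g(-11) = -14
f(-14) = 55

55


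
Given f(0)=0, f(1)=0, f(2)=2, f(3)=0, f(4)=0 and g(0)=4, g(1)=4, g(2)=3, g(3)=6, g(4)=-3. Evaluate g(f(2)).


f(2) = 2
g(2) = 3

3


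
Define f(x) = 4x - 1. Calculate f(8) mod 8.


f(8) = 31
31 mod 8 = 7

7


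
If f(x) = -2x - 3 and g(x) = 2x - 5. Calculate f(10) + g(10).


f(10) = -23
g(10) = 15
Sum = -8

-8


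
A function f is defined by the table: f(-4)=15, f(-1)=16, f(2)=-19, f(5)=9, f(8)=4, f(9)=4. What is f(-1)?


16


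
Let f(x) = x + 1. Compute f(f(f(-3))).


f(-3) = -2
f(-2) = -1
f(-1) = 0

0


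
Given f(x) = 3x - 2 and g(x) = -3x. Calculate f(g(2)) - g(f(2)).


f(g(2)) = -20
g(f(2)) = -12
Difference = -8

-8


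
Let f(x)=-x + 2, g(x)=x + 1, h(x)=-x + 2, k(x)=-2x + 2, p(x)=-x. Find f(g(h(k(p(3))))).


p(3) = -3
k(-3) = 8
h(8) = -6
g(-6) = -5
f(-5) = 7

7


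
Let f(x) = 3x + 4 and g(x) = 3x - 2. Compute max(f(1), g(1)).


f(1) = 7
g(1) = 1
max = 7

7


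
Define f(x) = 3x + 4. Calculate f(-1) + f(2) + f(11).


48


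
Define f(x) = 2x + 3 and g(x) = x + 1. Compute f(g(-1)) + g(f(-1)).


f(g(-1)) = 3
g(f(-1)) = 2
Sum = 5

5


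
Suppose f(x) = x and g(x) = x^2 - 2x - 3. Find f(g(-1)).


g(-1) = 0
f(0) = 0

0


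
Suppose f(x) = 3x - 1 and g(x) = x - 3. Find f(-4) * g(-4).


91


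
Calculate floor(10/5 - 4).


10/5 = 2
2 - 4 = -2
floor(-2) = -2

-2


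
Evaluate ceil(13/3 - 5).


13/3 = 4.3333
4.3333 - 5 = -0.6667
ceil(-0.6667) = 0

0


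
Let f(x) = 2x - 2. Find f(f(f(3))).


f(3) = 4
f(4) = 6
f(6) = 10

10


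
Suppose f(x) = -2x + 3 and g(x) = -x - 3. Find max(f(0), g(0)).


f(0) = 3
g(0) = -3
max = 3

3


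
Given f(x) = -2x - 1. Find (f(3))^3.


f(3) = -7
(-7)^3 = -343

-343


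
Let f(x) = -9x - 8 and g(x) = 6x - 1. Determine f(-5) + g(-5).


f(-5) = 37
g(-5) = -31
Sum = 6

6


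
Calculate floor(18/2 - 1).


18/2 = 9
9 - 1 = 8
floor(8) = 8

8


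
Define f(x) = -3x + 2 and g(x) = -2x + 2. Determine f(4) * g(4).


60


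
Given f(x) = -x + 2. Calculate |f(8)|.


f(8) = -6
|-6| = 6

6


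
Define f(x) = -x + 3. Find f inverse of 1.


Solve -x + 3 = 1
x = (1 - 3) / (-1) = 2

2


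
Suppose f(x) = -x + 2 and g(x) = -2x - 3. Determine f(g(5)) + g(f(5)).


f(g(5)) = 15
g(f(5)) = 3
Sum = 18

18


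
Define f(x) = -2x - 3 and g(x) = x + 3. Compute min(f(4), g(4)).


-11


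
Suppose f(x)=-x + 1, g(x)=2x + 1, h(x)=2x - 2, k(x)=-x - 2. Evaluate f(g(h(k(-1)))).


k(-1) = -1
h(-1) = -4
g(-4) = -7
f(-7) = 8

8


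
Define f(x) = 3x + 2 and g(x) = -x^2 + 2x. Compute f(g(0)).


g(0) = 0
f(0) = 2

2


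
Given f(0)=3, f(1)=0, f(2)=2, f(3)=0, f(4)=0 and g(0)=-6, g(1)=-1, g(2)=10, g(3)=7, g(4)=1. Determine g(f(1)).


f(1) = 0
g(0) = -6

-6


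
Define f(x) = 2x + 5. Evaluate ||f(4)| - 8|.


f(4) = 13
|13| = 13
|13 - 8| = 5

5


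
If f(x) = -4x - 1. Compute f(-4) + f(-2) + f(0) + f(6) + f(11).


f(-4) = 15
f(-2) = 7
f(0) = -1
f(6) = -25
f(11) = -45
Sum = -49

-49


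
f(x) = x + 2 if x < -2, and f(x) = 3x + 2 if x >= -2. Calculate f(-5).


-5 satisfies x < -2
f(-5) = -3

-3


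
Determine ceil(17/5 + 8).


17/5 = 3.4
3.4 + 8 = 11.4
ceil(11.4) = 12

12


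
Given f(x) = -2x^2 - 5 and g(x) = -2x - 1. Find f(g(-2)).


g(-2) = 3
f(3) = (-2)*(3)^2 - 5 = -23

-23


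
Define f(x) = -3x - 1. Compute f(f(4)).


f(4) = -13
f(-13) = 38

38


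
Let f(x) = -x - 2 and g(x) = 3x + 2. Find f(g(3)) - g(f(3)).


f(g(3)) = -13
g(f(3)) = -13
Difference = 0

0


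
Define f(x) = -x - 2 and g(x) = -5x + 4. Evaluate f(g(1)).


g(1) = -1
f(-1) = -1

-1


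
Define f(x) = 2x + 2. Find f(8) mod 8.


f(8) = 18
18 mod 8 = 2

2


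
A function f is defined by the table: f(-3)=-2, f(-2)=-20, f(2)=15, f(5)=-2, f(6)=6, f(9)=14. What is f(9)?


Reading from the table at x = 9

14


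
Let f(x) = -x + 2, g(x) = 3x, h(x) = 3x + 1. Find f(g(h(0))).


h(0) = 1
g(1) = 3
f(3) = -1

-1


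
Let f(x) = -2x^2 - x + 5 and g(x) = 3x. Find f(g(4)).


-295


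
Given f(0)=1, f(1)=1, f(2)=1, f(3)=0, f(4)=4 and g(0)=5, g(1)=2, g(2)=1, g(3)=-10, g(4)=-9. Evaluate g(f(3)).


f(3) = 0
g(0) = 5

5


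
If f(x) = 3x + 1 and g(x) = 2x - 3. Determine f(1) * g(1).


f(1) = 4
g(1) = -1
Product = -4

-4


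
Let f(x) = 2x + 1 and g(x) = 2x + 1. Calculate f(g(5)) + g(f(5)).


46


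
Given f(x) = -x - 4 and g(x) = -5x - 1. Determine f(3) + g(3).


f(3) = -7
g(3) = -16
Sum = -23

-23


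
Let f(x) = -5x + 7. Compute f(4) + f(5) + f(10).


-74


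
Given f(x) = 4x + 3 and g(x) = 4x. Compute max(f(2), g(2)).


f(2) = 11
g(2) = 8
max = 11

11


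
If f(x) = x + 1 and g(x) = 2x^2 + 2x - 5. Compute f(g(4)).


g(4) = 35
f(35) = 36

36


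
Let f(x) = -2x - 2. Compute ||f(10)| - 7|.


f(10) = -22
|-22| = 22
|22 - 7| = 15

15


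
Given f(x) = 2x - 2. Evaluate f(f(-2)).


-14


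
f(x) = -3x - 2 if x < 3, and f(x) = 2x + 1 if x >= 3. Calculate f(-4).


10


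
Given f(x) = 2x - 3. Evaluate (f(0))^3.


f(0) = -3
(-3)^3 = -27

-27


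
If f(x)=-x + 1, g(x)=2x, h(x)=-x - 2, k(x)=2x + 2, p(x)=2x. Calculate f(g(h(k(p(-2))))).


p(-2) = -4
k(-4) = -6
h(-6) = 4
g(4) = 8
f(8) = -7

-7


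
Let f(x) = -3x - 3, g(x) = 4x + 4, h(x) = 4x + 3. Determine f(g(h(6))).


h(6) = 27
g(27) = 112
f(112) = -339

-339


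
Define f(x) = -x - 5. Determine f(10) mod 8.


f(10) = -15
-15 mod 8 = 1

1


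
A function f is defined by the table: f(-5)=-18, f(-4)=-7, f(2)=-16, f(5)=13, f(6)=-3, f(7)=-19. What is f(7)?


-19


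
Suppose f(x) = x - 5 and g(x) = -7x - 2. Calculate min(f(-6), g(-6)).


-11


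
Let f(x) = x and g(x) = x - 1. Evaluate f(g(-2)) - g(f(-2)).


f(g(-2)) = -3
g(f(-2)) = -3
Difference = 0

0


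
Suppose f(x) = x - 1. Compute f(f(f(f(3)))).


f(3) = 2
f(2) = 1
f(1) = 0
f(0) = -1

-1


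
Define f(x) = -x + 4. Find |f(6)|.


f(6) = -2
|-2| = 2

2


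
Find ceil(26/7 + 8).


12


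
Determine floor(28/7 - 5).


28/7 = 4
4 - 5 = -1
floor(-1) = -1

-1


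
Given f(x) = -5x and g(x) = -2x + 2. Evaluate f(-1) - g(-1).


f(-1) = 5
g(-1) = 4
Difference = 1

1


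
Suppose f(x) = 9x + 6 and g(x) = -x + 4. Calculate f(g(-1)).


51


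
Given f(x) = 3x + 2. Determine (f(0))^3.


f(0) = 2
(2)^3 = 8

8


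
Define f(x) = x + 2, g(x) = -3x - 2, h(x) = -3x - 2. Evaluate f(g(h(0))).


h(0) = -2
g(-2) = 4
f(4) = 6

6


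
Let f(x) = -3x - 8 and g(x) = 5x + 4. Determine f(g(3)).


g(3) = 19
f(19) = -65

-65


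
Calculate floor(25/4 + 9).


25/4 = 6.25
6.25 + 9 = 15.25
floor(15.25) = 15

15


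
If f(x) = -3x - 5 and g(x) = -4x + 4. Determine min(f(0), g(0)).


f(0) = -5
g(0) = 4
min = -5

-5


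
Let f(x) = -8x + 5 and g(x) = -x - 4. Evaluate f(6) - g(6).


f(6) = -43
g(6) = -10
Difference = -33

-33


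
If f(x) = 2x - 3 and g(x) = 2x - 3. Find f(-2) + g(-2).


f(-2) = -7
g(-2) = -7
Sum = -14

-14


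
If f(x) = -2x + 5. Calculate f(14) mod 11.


f(14) = -23
-23 mod 11 = 10

10


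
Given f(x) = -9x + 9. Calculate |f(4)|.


f(4) = -27
|-27| = 27

27


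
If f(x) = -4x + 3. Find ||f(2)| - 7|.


f(2) = -5
|-5| = 5
|5 - 7| = 2

2


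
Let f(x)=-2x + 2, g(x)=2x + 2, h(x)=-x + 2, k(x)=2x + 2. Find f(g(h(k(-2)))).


k(-2) = -2
h(-2) = 4
g(4) = 10
f(10) = -18

-18


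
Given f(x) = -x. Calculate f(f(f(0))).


f(0) = 0
f(0) = 0
f(0) = 0

0


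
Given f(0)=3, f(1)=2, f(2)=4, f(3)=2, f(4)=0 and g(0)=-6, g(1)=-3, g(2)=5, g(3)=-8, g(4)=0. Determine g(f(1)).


f(1) = 2
g(2) = 5

5


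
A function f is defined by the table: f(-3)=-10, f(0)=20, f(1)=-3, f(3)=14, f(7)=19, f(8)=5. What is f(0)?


Reading from the table at x = 0

20


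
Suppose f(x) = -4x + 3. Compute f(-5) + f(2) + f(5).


f(-5) = 23
f(2) = -5
f(5) = -17
Sum = 1

1


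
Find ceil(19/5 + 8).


19/5 = 3.8
3.8 + 8 = 11.8
ceil(11.8) = 12

12


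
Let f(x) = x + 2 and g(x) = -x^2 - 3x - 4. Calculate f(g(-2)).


g(-2) = -2
f(-2) = 0

0


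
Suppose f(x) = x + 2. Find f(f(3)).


f(3) = 5
f(5) = 7

7


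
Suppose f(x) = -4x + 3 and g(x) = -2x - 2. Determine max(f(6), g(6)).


-14


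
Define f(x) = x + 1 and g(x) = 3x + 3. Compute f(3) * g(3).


f(3) = 4
g(3) = 12
Product = 48

48


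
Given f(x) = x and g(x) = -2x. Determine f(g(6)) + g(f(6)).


-24


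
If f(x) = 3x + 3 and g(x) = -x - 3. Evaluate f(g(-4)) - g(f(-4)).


f(g(-4)) = 6
g(f(-4)) = 6
Difference = 0

0


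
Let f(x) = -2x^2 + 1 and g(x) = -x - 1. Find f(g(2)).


g(2) = -3
f(-3) = (-2)*(-3)^2 + 1 = -17

-17


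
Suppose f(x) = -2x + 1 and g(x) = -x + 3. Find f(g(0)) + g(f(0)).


f(g(0)) = -5
g(f(0)) = 2
Sum = -3

-3


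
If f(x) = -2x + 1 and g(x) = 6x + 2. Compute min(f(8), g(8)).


-15


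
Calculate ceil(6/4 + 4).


6/4 = 1.5
1.5 + 4 = 5.5
ceil(5.5) = 6

6


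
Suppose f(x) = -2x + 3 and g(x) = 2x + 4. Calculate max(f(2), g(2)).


f(2) = -1
g(2) = 8
max = 8

8


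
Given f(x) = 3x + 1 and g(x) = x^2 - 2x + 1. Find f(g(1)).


g(1) = 0
f(0) = 1

1


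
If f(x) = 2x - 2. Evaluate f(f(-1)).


f(-1) = -4
f(-4) = -10

-10


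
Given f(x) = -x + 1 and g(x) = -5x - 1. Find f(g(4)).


g(4) = -21
f(-21) = 22

22


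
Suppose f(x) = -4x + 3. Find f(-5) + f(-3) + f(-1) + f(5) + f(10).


f(-5) = 23
f(-3) = 15
f(-1) = 7
f(5) = -17
f(10) = -37
Sum = -9

-9


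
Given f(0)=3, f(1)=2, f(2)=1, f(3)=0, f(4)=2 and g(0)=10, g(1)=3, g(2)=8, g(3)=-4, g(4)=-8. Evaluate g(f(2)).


f(2) = 1
g(1) = 3

3


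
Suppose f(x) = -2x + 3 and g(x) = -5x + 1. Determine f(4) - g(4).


14


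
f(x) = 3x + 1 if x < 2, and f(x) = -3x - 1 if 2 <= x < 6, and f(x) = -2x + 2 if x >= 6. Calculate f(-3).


-3 satisfies x < 2
f(-3) = -8

-8


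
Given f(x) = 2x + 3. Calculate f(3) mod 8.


1


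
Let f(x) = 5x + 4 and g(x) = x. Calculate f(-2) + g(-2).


f(-2) = -6
g(-2) = -2
Sum = -8

-8


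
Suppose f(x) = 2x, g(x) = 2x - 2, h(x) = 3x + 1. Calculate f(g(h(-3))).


h(-3) = -8
g(-8) = -18
f(-18) = -36

-36


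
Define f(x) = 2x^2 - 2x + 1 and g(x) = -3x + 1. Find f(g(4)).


g(4) = -11
f(-11) = 2*(-11)^2 - 2*(-11) + 1 = 265

265


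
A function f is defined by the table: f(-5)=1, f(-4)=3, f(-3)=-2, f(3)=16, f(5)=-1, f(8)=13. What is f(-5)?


Reading from the table at x = -5

1


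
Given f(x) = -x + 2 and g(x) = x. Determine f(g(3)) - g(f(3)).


f(g(3)) = -1
g(f(3)) = -1
Difference = 0

0


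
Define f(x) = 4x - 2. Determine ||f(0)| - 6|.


4


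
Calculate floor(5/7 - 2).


5/7 = 0.7143
0.7143 - 2 = -1.2857
floor(-1.2857) = -2

-2


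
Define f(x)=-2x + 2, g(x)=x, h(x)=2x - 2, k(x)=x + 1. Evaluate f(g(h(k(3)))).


k(3) = 4
h(4) = 6
g(6) = 6
f(6) = -10

-10


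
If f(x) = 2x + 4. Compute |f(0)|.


f(0) = 4
|4| = 4

4


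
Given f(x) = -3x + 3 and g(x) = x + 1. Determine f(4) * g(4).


f(4) = -9
g(4) = 5
Product = -45

-45


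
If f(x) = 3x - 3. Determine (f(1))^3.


f(1) = 0
(0)^3 = 0

0


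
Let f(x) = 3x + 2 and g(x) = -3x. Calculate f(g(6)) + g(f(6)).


f(g(6)) = -52
g(f(6)) = -60
Sum = -112

-112


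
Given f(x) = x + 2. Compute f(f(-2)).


f(-2) = 0
f(0) = 2

2


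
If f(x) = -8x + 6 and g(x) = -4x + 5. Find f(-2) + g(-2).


f(-2) = 22
g(-2) = 13
Sum = 35

35


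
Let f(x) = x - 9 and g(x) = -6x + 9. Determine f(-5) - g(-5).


f(-5) = -14
g(-5) = 39
Difference = -53

-53


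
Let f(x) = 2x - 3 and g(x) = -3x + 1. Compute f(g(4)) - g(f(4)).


-11


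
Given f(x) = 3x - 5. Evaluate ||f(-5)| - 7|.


f(-5) = -20
|-20| = 20
|20 - 7| = 13

13


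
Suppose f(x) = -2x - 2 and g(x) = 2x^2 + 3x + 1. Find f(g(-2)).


-8


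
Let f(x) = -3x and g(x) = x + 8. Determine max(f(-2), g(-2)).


6


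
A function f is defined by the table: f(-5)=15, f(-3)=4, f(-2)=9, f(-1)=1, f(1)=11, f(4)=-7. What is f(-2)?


Reading from the table at x = -2

9


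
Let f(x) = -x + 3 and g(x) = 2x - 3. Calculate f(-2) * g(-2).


f(-2) = 5
g(-2) = -7
Product = -35

-35


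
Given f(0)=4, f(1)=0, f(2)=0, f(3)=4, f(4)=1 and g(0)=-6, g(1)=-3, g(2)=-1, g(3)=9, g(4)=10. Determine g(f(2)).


f(2) = 0
g(0) = -6

-6


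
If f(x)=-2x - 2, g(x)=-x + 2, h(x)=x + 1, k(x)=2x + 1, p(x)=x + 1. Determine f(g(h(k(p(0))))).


p(0) = 1
k(1) = 3
h(3) = 4
g(4) = -2
f(-2) = 2

2


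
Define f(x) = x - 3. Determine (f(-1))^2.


f(-1) = -4
(-4)^2 = 16

16


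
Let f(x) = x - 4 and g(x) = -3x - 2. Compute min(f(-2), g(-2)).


-6


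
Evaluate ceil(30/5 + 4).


30/5 = 6
6 + 4 = 10
ceil(10) = 10

10


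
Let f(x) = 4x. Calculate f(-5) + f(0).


f(-5) = -20
f(0) = 0
Sum = -20

-20


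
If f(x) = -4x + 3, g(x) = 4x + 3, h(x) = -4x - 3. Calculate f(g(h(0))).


h(0) = -3
g(-3) = -9
f(-9) = 39

39


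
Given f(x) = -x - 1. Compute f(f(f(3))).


f(3) = -4
f(-4) = 3
f(3) = -4

-4


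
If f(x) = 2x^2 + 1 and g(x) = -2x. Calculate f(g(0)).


g(0) = 0
f(0) = 2*(0)^2 + 1 = 1

1


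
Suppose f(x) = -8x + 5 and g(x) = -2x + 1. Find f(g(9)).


g(9) = -17
f(-17) = 141

141


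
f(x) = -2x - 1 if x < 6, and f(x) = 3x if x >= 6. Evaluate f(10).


10 satisfies x >= 6
f(10) = 30

30


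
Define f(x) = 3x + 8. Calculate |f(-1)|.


f(-1) = 5
|5| = 5

5


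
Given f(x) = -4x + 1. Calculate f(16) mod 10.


f(16) = -63
-63 mod 10 = 7

7


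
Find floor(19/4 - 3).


19/4 = 4.75
4.75 - 3 = 1.75
floor(1.75) = 1

1


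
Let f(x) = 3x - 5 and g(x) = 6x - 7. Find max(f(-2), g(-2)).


f(-2) = -11
g(-2) = -19
max = -11

-11


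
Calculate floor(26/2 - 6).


26/2 = 13
13 - 6 = 7
floor(7) = 7

7


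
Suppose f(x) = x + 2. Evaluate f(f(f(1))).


f(1) = 3
f(3) = 5
f(5) = 7

7


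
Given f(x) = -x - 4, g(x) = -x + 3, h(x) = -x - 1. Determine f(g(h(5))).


h(5) = -6
g(-6) = 9
f(9) = -13

-13


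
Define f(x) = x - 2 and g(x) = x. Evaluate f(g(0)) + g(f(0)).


-4


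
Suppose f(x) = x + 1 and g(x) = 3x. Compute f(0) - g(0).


f(0) = 1
g(0) = 0
Difference = 1

1


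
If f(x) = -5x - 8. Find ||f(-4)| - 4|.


8


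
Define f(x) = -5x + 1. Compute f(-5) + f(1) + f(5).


f(-5) = 26
f(1) = -4
f(5) = -24
Sum = -2

-2


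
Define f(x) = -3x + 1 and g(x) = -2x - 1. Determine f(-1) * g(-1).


f(-1) = 4
g(-1) = 1
Product = 4

4


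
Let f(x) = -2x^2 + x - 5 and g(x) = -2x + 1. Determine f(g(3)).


g(3) = -5
f(-5) = (-2)*(-5)^2 + 1*(-5) - 5 = -60

-60


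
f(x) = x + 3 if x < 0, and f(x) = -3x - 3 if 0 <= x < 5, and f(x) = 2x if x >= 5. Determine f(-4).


-4 satisfies x < 0
f(-4) = -1

-1


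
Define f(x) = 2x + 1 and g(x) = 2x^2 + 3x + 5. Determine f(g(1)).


g(1) = 10
f(10) = 21

21


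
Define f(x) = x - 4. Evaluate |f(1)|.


f(1) = -3
|-3| = 3

3


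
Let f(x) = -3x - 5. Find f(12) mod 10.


f(12) = -41
-41 mod 10 = 9

9


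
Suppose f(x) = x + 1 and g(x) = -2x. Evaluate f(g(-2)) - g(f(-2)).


f(g(-2)) = 5
g(f(-2)) = 2
Difference = 3

3


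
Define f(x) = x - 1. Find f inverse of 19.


Solve x - 1 = 19
x = (19 + 1) / 1 = 20

20


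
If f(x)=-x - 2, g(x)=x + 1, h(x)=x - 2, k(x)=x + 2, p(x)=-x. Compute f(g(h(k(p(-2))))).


p(-2) = 2
k(2) = 4
h(4) = 2
g(2) = 3
f(3) = -5

-5


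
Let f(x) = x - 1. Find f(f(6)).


4


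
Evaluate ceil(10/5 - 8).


10/5 = 2
2 - 8 = -6
ceil(-6) = -6

-6


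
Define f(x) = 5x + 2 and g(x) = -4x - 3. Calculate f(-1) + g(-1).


f(-1) = -3
g(-1) = 1
Sum = -2

-2


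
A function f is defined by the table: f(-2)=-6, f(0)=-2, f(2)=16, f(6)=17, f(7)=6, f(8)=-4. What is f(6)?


Reading from the table at x = 6

17


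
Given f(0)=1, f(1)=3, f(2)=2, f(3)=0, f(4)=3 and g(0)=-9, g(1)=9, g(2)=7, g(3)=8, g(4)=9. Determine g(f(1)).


f(1) = 3
g(3) = 8

8


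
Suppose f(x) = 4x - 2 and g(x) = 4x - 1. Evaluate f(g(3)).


g(3) = 11
f(11) = 42

42


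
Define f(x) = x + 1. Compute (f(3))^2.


16


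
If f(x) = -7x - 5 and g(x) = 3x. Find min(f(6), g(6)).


f(6) = -47
g(6) = 18
min = -47

-47


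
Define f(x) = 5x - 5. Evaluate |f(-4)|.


f(-4) = -25
|-25| = 25

25


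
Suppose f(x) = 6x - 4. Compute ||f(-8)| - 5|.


47


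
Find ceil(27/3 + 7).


27/3 = 9
9 + 7 = 16
ceil(16) = 16

16


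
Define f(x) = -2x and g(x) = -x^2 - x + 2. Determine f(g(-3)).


g(-3) = -4
f(-4) = 8

8


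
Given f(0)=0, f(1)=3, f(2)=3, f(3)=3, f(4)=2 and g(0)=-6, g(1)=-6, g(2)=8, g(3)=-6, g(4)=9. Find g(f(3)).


f(3) = 3
g(3) = -6

-6


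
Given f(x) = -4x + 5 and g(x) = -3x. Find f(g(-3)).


g(-3) = 9
f(9) = -31

-31


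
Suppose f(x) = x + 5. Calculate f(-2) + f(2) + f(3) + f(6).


f(-2) = 3
f(2) = 7
f(3) = 8
f(6) = 11
Sum = 29

29


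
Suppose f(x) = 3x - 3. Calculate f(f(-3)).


f(-3) = -12
f(-12) = -39

-39


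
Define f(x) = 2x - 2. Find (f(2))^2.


4


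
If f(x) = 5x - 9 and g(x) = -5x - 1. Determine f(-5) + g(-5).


f(-5) = -34
g(-5) = 24
Sum = -10

-10


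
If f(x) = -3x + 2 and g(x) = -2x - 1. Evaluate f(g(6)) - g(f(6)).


10


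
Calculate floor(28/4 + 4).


28/4 = 7
7 + 4 = 11
floor(11) = 11

11


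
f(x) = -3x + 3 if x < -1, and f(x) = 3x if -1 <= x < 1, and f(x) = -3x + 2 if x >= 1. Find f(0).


0 satisfies -1 <= x < 1
f(0) = 0

0


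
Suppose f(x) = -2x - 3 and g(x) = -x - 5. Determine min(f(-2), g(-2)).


-3


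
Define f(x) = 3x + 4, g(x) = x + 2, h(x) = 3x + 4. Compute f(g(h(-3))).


h(-3) = -5
g(-5) = -3
f(-3) = -5

-5


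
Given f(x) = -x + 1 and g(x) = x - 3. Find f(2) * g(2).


f(2) = -1
g(2) = -1
Product = 1

1


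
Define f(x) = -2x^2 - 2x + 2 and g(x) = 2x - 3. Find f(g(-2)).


g(-2) = -7
f(-7) = (-2)*(-7)^2 - 2*(-7) + 2 = -82

-82


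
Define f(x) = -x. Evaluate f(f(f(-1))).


f(-1) = 1
f(1) = -1
f(-1) = 1

1


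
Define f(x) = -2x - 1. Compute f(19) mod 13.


f(19) = -39
-39 mod 13 = 0

0


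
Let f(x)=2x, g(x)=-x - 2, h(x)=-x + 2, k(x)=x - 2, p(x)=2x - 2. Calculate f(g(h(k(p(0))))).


p(0) = -2
k(-2) = -4
h(-4) = 6
g(6) = -8
f(-8) = -16

-16


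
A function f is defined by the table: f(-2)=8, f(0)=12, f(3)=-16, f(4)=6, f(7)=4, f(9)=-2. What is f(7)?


Reading from the table at x = 7

4


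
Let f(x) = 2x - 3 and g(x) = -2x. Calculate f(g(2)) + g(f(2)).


f(g(2)) = -11
g(f(2)) = -2
Sum = -13

-13


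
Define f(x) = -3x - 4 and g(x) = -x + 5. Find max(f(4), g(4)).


f(4) = -16
g(4) = 1
max = 1

1


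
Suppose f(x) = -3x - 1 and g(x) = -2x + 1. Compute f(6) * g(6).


f(6) = -19
g(6) = -11
Product = 209

209


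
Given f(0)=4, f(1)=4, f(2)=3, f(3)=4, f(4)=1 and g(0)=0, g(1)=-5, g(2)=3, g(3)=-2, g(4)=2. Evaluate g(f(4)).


f(4) = 1
g(1) = -5

-5


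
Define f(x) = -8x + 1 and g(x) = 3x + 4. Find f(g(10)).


g(10) = 34
f(34) = -271

-271


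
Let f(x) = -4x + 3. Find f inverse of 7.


Solve -4x + 3 = 7
x = (7 - 3) / (-4) = -1

-1


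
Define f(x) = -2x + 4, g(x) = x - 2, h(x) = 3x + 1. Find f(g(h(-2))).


18


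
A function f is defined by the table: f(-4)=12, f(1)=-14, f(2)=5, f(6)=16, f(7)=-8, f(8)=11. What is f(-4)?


Reading from the table at x = -4

12


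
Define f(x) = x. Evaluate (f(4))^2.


f(4) = 4
(4)^2 = 16

16


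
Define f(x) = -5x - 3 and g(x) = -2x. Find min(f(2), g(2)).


-13


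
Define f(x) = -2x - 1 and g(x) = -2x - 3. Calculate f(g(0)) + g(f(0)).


4


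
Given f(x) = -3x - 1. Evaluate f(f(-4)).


f(-4) = 11
f(11) = -34

-34


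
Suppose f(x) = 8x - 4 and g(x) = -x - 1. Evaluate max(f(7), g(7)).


f(7) = 52
g(7) = -8
max = 52

52


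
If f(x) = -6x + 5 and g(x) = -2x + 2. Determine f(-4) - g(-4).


f(-4) = 29
g(-4) = 10
Difference = 19

19


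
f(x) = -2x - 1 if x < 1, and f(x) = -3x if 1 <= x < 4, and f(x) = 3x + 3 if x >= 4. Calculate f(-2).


-2 satisfies x < 1
f(-2) = 3

3


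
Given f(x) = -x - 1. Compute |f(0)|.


f(0) = -1
|-1| = 1

1


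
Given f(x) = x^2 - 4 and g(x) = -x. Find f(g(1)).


-3


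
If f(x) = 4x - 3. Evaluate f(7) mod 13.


f(7) = 25
25 mod 13 = 12

12


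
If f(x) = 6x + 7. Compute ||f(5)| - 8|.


f(5) = 37
|37| = 37
|37 - 8| = 29

29


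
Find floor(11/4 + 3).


5


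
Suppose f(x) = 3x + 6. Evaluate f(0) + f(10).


f(0) = 6
f(10) = 36
Sum = 42

42


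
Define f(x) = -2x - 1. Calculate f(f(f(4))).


f(4) = -9
f(-9) = 17
f(17) = -35

-35


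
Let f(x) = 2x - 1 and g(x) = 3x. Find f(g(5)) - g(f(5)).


f(g(5)) = 29
g(f(5)) = 27
Difference = 2

2


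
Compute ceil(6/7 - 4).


6/7 = 0.8571
0.8571 - 4 = -3.1429
ceil(-3.1429) = -3

-3


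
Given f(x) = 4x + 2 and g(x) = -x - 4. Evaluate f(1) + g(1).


f(1) = 6
g(1) = -5
Sum = 1

1


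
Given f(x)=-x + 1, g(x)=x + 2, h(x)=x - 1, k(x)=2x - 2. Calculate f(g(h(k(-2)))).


k(-2) = -6
h(-6) = -7
g(-7) = -5
f(-5) = 6

6


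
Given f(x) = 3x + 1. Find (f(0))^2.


f(0) = 1
(1)^2 = 1

1


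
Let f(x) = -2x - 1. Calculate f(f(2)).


f(2) = -5
f(-5) = 9

9


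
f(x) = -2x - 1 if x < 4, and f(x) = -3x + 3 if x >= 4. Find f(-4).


7


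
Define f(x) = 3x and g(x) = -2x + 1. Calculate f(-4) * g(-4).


-108


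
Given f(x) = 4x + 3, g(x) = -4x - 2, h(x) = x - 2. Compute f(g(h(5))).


h(5) = 3
g(3) = -14
f(-14) = -53

-53


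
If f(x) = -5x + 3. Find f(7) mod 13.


f(7) = -32
-32 mod 13 = 7

7


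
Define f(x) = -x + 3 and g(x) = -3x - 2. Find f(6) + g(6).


f(6) = -3
g(6) = -20
Sum = -23

-23


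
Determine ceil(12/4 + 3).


6


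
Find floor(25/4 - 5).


25/4 = 6.25
6.25 - 5 = 1.25
floor(1.25) = 1

1


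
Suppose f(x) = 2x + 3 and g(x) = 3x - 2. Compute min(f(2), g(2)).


f(2) = 7
g(2) = 4
min = 4

4


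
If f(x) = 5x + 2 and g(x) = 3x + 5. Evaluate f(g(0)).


g(0) = 5
f(5) = 27

27


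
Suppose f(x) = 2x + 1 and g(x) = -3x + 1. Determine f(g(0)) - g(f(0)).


f(g(0)) = 3
g(f(0)) = -2
Difference = 5

5


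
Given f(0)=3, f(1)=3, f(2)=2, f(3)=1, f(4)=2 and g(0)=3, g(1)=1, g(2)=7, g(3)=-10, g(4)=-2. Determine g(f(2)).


f(2) = 2
g(2) = 7

7


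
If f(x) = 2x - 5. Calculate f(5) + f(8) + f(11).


f(5) = 5
f(8) = 11
f(11) = 17
Sum = 33

33


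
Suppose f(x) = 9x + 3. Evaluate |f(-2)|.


f(-2) = -15
|-15| = 15

15


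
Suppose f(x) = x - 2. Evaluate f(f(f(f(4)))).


f(4) = 2
f(2) = 0
f(0) = -2
f(-2) = -4

-4


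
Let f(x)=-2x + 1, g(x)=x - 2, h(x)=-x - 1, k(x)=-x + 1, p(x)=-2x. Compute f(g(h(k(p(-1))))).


p(-1) = 2
k(2) = -1
h(-1) = 0
g(0) = -2
f(-2) = 5

5


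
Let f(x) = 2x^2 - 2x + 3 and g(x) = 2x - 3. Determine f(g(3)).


g(3) = 3
f(3) = 2*(3)^2 - 2*(3) + 3 = 15

15


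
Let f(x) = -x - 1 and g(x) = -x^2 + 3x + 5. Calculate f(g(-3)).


g(-3) = -13
f(-13) = 12

12


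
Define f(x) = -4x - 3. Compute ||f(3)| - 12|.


f(3) = -15
|-15| = 15
|15 - 12| = 3

3


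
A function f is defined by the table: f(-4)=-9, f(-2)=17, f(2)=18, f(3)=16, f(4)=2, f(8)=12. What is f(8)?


Reading from the table at x = 8

12


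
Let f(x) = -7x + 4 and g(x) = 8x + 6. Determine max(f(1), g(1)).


14


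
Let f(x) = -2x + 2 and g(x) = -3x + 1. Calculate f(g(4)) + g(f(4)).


f(g(4)) = 24
g(f(4)) = 19
Sum = 43

43


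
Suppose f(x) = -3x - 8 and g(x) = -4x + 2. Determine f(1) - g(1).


f(1) = -11
g(1) = -2
Difference = -9

-9


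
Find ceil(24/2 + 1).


13


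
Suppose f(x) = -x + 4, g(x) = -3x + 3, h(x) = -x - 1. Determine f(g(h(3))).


-11


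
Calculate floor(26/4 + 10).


16


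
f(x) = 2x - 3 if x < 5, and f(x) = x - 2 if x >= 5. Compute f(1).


1 satisfies x < 5
f(1) = -1

-1


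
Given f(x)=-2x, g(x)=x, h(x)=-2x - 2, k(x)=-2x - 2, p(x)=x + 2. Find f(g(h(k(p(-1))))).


p(-1) = 1
k(1) = -4
h(-4) = 6
g(6) = 6
f(6) = -12

-12


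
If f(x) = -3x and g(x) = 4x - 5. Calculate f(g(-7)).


99


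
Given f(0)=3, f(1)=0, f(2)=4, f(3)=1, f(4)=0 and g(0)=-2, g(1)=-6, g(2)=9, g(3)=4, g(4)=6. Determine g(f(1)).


f(1) = 0
g(0) = -2

-2


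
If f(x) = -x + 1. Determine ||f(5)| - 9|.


f(5) = -4
|-4| = 4
|4 - 9| = 5

5


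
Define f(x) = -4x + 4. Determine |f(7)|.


f(7) = -24
|-24| = 24

24


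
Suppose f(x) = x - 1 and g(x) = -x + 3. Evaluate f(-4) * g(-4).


f(-4) = -5
g(-4) = 7
Product = -35

-35


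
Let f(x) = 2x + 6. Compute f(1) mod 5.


f(1) = 8
8 mod 5 = 3

3


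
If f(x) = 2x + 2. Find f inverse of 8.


3


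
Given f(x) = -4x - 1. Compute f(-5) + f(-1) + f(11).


f(-5) = 19
f(-1) = 3
f(11) = -45
Sum = -23

-23


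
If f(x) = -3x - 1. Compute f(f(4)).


f(4) = -13
f(-13) = 38

38


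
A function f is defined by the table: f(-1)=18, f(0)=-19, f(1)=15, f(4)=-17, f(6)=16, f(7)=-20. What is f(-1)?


18


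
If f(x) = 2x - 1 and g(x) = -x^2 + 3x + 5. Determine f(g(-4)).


g(-4) = -23
f(-23) = -47

-47


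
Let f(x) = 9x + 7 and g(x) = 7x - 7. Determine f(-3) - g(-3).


f(-3) = -20
g(-3) = -28
Difference = 8

8


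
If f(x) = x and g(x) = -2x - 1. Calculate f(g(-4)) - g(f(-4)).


0


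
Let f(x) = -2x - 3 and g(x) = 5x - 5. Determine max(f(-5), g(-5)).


f(-5) = 7
g(-5) = -30
max = 7

7


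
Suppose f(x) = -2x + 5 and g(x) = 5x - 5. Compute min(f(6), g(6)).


f(6) = -7
g(6) = 25
min = -7

-7


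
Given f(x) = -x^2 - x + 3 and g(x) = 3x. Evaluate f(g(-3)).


g(-3) = -9
f(-9) = (-1)*(-9)^2 - 1*(-9) + 3 = -69

-69


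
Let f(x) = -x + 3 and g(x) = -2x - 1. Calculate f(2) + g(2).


f(2) = 1
g(2) = -5
Sum = -4

-4


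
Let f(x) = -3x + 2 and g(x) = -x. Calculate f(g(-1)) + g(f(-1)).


f(g(-1)) = -1
g(f(-1)) = -5
Sum = -6

-6


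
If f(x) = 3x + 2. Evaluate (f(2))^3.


f(2) = 8
(8)^3 = 512

512


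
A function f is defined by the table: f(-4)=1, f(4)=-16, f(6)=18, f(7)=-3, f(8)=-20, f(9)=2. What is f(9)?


2


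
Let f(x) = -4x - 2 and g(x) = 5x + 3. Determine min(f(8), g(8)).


f(8) = -34
g(8) = 43
min = -34

-34


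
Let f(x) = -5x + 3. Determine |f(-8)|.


f(-8) = 43
|43| = 43

43


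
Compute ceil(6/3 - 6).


-4


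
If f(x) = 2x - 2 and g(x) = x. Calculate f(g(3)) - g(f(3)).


f(g(3)) = 4
g(f(3)) = 4
Difference = 0

0


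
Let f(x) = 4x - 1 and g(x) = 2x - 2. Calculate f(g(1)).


-1


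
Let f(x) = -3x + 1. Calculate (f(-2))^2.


f(-2) = 7
(7)^2 = 49

49


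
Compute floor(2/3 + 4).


2/3 = 0.6667
0.6667 + 4 = 4.6667
floor(4.6667) = 4

4


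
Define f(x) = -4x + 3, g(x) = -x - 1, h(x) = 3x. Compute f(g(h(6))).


h(6) = 18
g(18) = -19
f(-19) = 79

79


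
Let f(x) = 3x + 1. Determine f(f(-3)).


f(-3) = -8
f(-8) = -23

-23


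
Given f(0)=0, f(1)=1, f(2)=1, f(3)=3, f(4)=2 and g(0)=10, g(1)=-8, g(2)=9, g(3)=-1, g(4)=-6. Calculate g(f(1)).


f(1) = 1
g(1) = -8

-8


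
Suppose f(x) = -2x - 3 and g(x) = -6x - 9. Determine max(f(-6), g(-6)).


f(-6) = 9
g(-6) = 27
max = 27

27


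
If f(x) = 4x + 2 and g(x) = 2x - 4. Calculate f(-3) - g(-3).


f(-3) = -10
g(-3) = -10
Difference = 0

0


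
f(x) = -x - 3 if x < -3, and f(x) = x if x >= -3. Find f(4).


4 satisfies x >= -3
f(4) = 4

4


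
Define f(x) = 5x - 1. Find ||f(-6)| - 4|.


f(-6) = -31
|-31| = 31
|31 - 4| = 27

27


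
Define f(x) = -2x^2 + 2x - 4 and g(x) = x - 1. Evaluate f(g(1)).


g(1) = 0
f(0) = (-2)*(0)^2 + 2*(0) - 4 = -4

-4


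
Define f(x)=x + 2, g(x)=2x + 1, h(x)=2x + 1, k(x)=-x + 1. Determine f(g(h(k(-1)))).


k(-1) = 2
h(2) = 5
g(5) = 11
f(11) = 13

13


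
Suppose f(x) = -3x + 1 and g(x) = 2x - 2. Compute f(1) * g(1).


f(1) = -2
g(1) = 0
Product = 0

0


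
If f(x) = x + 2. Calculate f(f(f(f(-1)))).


f(-1) = 1
f(1) = 3
f(3) = 5
f(5) = 7

7


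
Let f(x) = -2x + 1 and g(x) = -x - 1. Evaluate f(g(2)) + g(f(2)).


f(g(2)) = 7
g(f(2)) = 2
Sum = 9

9


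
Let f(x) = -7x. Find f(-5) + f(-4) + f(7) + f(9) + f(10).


f(-5) = 35
f(-4) = 28
f(7) = -49
f(9) = -63
f(10) = -70
Sum = -119

-119


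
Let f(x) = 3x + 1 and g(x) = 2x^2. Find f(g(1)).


g(1) = 2
f(2) = 7

7


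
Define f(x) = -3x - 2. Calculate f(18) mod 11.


10


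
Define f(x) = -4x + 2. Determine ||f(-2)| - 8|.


2


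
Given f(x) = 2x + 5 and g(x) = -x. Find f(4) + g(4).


f(4) = 13
g(4) = -4
Sum = 9

9


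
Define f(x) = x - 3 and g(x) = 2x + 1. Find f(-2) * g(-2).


f(-2) = -5
g(-2) = -3
Product = 15

15


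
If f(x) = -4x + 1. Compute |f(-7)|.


f(-7) = 29
|29| = 29

29


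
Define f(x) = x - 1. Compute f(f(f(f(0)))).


f(0) = -1
f(-1) = -2
f(-2) = -3
f(-3) = -4

-4


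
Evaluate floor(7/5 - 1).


7/5 = 1.4
1.4 - 1 = 0.4
floor(0.4) = 0

0


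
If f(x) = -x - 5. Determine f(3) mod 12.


f(3) = -8
-8 mod 12 = 4

4


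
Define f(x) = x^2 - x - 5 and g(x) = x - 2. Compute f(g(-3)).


g(-3) = -5
f(-5) = 1*(-5)^2 - 1*(-5) - 5 = 25

25


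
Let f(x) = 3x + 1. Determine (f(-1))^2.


4


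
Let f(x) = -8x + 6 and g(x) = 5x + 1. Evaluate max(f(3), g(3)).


f(3) = -18
g(3) = 16
max = 16

16


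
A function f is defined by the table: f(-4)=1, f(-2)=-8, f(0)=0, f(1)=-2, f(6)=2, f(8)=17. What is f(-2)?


Reading from the table at x = -2

-8


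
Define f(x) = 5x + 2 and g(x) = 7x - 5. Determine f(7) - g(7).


f(7) = 37
g(7) = 44
Difference = -7

-7


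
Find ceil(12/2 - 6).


12/2 = 6
6 - 6 = 0
ceil(0) = 0

0


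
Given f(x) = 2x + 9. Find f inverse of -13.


-11


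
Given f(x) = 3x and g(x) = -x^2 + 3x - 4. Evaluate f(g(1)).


-6


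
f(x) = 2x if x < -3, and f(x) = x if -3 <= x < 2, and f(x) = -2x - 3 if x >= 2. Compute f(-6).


-6 satisfies x < -3
f(-6) = -12

-12


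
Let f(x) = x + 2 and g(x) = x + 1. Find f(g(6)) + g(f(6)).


18


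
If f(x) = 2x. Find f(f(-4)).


f(-4) = -8
f(-8) = -16

-16


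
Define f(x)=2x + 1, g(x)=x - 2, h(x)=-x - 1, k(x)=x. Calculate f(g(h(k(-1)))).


k(-1) = -1
h(-1) = 0
g(0) = -2
f(-2) = -3

-3


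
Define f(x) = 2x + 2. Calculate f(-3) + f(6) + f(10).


f(-3) = -4
f(6) = 14
f(10) = 22
Sum = 32

32


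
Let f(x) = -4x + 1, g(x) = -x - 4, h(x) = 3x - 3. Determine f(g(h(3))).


h(3) = 6
g(6) = -10
f(-10) = 41

41


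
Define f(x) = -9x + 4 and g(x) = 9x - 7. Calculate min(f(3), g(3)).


f(3) = -23
g(3) = 20
min = -23

-23


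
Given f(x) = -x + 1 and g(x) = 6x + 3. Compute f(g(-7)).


g(-7) = -39
f(-39) = 40

40


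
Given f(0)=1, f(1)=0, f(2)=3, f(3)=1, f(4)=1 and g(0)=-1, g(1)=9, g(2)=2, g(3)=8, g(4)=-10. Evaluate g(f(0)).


f(0) = 1
g(1) = 9

9


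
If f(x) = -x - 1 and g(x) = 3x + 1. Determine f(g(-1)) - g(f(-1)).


0


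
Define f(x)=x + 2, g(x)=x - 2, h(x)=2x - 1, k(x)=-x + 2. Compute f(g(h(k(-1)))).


k(-1) = 3
h(3) = 5
g(5) = 3
f(3) = 5

5


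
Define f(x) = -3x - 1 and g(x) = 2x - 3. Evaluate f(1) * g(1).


f(1) = -4
g(1) = -1
Product = 4

4


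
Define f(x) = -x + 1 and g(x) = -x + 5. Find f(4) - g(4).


f(4) = -3
g(4) = 1
Difference = -4

-4


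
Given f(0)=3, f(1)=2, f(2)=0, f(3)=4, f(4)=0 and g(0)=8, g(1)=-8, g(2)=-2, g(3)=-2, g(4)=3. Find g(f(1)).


-2


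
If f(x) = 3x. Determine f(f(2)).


f(2) = 6
f(6) = 18

18


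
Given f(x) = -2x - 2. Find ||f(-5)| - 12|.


f(-5) = 8
|8| = 8
|8 - 12| = 4

4


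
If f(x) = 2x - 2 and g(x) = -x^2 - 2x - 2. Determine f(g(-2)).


-6


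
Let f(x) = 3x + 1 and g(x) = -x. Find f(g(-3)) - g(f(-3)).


f(g(-3)) = 10
g(f(-3)) = 8
Difference = 2

2


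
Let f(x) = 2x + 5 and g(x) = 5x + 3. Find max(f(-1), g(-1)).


3


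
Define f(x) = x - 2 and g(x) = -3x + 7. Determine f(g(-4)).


g(-4) = 19
f(19) = 17

17


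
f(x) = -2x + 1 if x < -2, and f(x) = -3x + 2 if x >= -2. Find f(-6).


-6 satisfies x < -2
f(-6) = 13

13


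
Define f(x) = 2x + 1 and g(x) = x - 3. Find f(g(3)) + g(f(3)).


f(g(3)) = 1
g(f(3)) = 4
Sum = 5

5


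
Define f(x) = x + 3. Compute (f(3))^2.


f(3) = 6
(6)^2 = 36

36


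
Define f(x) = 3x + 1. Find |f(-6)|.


f(-6) = -17
|-17| = 17

17


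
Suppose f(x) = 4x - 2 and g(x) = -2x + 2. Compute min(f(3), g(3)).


f(3) = 10
g(3) = -4
min = -4

-4


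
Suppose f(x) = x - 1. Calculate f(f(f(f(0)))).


f(0) = -1
f(-1) = -2
f(-2) = -3
f(-3) = -4

-4


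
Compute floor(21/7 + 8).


21/7 = 3
3 + 8 = 11
floor(11) = 11

11


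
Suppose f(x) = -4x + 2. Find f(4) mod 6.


f(4) = -14
-14 mod 6 = 4

4


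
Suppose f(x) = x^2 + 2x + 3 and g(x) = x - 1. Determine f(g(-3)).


g(-3) = -4
f(-4) = 1*(-4)^2 + 2*(-4) + 3 = 11

11


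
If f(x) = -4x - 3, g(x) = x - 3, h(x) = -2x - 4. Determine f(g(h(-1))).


h(-1) = -2
g(-2) = -5
f(-5) = 17

17


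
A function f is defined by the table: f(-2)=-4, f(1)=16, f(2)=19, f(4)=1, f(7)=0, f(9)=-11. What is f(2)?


Reading from the table at x = 2

19
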